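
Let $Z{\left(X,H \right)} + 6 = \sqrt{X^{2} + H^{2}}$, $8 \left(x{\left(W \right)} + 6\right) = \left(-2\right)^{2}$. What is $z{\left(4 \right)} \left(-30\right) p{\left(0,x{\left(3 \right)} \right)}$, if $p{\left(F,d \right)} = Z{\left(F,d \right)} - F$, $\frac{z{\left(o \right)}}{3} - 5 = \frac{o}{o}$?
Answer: $270$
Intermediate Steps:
$x{\left(W \right)} = - \frac{11}{2}$ ($x{\left(W \right)} = -6 + \frac{\left(-2\right)^{2}}{8} = -6 + \frac{1}{8} \cdot 4 = -6 + \frac{1}{2} = - \frac{11}{2}$)
$z{\left(o \right)} = 18$ ($z{\left(o \right)} = 15 + 3 \frac{o}{o} = 15 + 3 \cdot 1 = 15 + 3 = 18$)
$Z{\left(X,H \right)} = -6 + \sqrt{H^{2} + X^{2}}$ ($Z{\left(X,H \right)} = -6 + \sqrt{X^{2} + H^{2}} = -6 + \sqrt{H^{2} + X^{2}}$)
$p{\left(F,d \right)} = -6 + \sqrt{F^{2} + d^{2}} - F$ ($p{\left(F,d \right)} = \left(-6 + \sqrt{d^{2} + F^{2}}\right) - F = \left(-6 + \sqrt{F^{2} + d^{2}}\right) - F = -6 + \sqrt{F^{2} + d^{2}} - F$)
$z{\left(4 \right)} \left(-30\right) p{\left(0,x{\left(3 \right)} \right)} = 18 \left(-30\right) \left(-6 + \sqrt{0^{2} + \left(- \frac{11}{2}\right)^{2}} - 0\right) = - 540 \left(-6 + \sqrt{0 + \frac{121}{4}} + 0\right) = - 540 \left(-6 + \sqrt{\frac{121}{4}} + 0\right) = - 540 \left(-6 + \frac{11}{2} + 0\right) = \left(-540\right) \left(- \frac{1}{2}\right) = 270$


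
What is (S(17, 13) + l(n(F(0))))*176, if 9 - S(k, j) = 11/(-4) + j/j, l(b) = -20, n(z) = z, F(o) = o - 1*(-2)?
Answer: -1628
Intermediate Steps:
F(o) = 2 + o (F(o) = o + 2 = 2 + o)
S(k, j) = 43/4 (S(k, j) = 9 - (11/(-4) + j/j) = 9 - (11*(-¼) + 1) = 9 - (-11/4 + 1) = 9 - 1*(-7/4) = 9 + 7/4 = 43/4)
(S(17, 13) + l(n(F(0))))*176 = (43/4 - 20)*176 = -37/4*176 = -1628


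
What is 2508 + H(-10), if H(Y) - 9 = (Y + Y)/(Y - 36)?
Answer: 57901/23 ≈ 2517.4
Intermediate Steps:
H(Y) = 9 + 2*Y/(-36 + Y) (H(Y) = 9 + (Y + Y)/(Y - 36) = 9 + (2*Y)/(-36 + Y) = 9 + 2*Y/(-36 + Y))
2508 + H(-10) = 2508 + (-324 + 11*(-10))/(-36 - 10) = 2508 + (-324 - 110)/(-46) = 2508 - 1/46*(-434) = 2508 + 217/23 = 57901/23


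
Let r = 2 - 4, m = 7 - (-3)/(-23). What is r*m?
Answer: -316/23 ≈ -13.739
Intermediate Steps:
m = 158/23 (m = 7 - (-3)*(-1)/23 = 7 - 1*3/23 = 7 - 3/23 = 158/23 ≈ 6.8696)
r = -2
r*m = -2*158/23 = -316/23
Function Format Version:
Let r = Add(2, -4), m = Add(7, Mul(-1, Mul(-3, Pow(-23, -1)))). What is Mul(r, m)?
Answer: Rational(-316, 23) ≈ -13.739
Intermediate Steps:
m = Rational(158, 23) (m = Add(7, Mul(-1, Mul(-3, Rational(-1, 23)))) = Add(7, Mul(-1, Rational(3, 23))) = Add(7, Rational(-3, 23)) = Rational(158, 23) ≈ 6.8696)
r = -2
Mul(r, m) = Mul(-2, Rational(158, 23)) = Rational(-316, 23)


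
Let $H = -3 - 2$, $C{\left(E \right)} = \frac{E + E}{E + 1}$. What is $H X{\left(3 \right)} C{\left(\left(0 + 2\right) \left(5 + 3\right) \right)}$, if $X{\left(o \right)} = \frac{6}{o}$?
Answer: $- \frac{320}{17} \approx -18.824$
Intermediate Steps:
$C{\left(E \right)} = \frac{2 E}{1 + E}$
$H = -5$
$H X{\left(3 \right)} C{\left(\left(0 + 2\right) \left(5 + 3\right) \right)} = - 5 \cdot \frac{6}{3} \frac{2 \left(0 + 2\right) \left(5 + 3\right)}{1 + \left(0 + 2\right) \left(5 + 3\right)} = - 5 \cdot 6 \cdot \frac{1}{3} \frac{2 \cdot 2 \cdot 8}{1 + 2 \cdot 8} = \left(-5\right) 2 \cdot 2 \cdot 16 \frac{1}{1 + 16} = - 10 \cdot 2 \cdot 16 \cdot \frac{1}{17} = \left(-10\right) \frac{32}{17} = - \frac{320}{17}$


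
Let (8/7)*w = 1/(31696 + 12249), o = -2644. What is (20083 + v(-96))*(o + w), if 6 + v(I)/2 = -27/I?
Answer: -5427494332087/102272 ≈ -5.3069e+7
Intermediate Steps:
v(I) = -12 - 54/I (v(I) = -12 + 2*(-27/I) = -12 - 54/I)
w = 7/351560 (w = 7/(8*(31696 + 12249)) = (7/8)/43945 = (7/8)*(1/43945) = 7/351560 ≈ 1.9911e-5)
(20083 + v(-96))*(o + w) = (20083 + (-12 - 54/(-96)))*(-2644 + 7/351560) = (20083 + (-12 - 54*(-1/96)))*(-929524633/351560) = (20083 + (-12 + 9/16))*(-929524633/351560) = (20083 - 183/16)*(-929524633/351560) = (321145/16)*(-929524633/351560) = -5427494332087/102272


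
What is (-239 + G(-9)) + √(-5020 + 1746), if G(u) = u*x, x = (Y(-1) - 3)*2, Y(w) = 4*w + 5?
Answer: -203 + I*√3274 ≈ -203.0 + 57.219*I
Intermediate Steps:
Y(w) = 5 + 4*w
x = -4 (x = ((5 + 4*(-1)) - 3)*2 = ((5 - 4) - 3)*2 = (1 - 3)*2 = -2*2 = -4)
G(u) = -4*u (G(u) = u*(-4) = -4*u)
(-239 + G(-9)) + √(-5020 + 1746) = (-239 - 4*(-9)) + √(-5020 + 1746) = (-239 + 36) + √(-3274) = -203 + I*√3274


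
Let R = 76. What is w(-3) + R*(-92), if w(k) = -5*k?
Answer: -6977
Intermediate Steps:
w(-3) + R*(-92) = -5*(-3) + 76*(-92) = 15 - 6992 = -6977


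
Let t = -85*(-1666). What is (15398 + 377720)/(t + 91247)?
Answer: 393118/232857 ≈ 1.6882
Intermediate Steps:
t = 141610
(15398 + 377720)/(t + 91247) = (15398 + 377720)/(141610 + 91247) = 393118/232857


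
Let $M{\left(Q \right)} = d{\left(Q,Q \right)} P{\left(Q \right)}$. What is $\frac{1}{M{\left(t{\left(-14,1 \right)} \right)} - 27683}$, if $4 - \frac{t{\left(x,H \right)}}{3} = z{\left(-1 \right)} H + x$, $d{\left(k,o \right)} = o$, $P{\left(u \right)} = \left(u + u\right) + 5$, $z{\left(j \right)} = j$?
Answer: $- \frac{1}{20900} \approx -4.7847 \cdot 10^{-5}$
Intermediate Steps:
$P{\left(u \right)} = 5 + 2 u$ ($P{\left(u \right)} = 2 u + 5 = 5 + 2 u$)
$t{\left(x,H \right)} = 12 - 3 x + 3 H$ ($t{\left(x,H \right)} = 12 - 3 \left(- H + x\right) = 12 - 3 \left(x - H\right) = 12 + \left(- 3 x + 3 H\right) = 12 - 3 x + 3 H$)
$M{\left(Q \right)} = Q \left(5 + 2 Q\right)$
$\frac{1}{M{\left(t{\left(-14,1 \right)} \right)} - 27683} = \frac{1}{\left(12 - -42 + 3 \cdot 1\right) \left(5 + 2 \left(12 - -42 + 3 \cdot 1\right)\right) - 27683} = \frac{1}{\left(12 + 42 + 3\right) \left(5 + 2 \left(12 + 42 + 3\right)\right) - 27683} = \frac{1}{57 \left(5 + 2 \cdot 57\right) - 27683} = \frac{1}{57 \left(5 + 114\right) - 27683} = \frac{1}{57 \cdot 119 - 27683} = \frac{1}{6783 - 27683} = \frac{1}{-20900} = - \frac{1}{20900}$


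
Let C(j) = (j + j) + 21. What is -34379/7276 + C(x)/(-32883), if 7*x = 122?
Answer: -7916237515/1674796956 ≈ -4.7267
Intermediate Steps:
x = 122/7 (x = (1/7)*122 = 122/7 ≈ 17.429)
C(j) = 21 + 2*j (C(j) = 2*j + 21 = 21 + 2*j)
-34379/7276 + C(x)/(-32883) = -34379/7276 + (21 + 2*(122/7))/(-32883) = -34379*1/7276 + (21 + 244/7)*(-1/32883) = -34379/7276 + (391/7)*(-1/32883) = -34379/7276 - 391/230181 = -7916237515/1674796956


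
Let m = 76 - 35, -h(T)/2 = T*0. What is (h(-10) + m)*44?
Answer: 1804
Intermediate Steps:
h(T) = 0 (h(T) = -2*T*0 = -2*0 = 0)
m = 41
(h(-10) + m)*44 = (0 + 41)*44 = 41*44 = 1804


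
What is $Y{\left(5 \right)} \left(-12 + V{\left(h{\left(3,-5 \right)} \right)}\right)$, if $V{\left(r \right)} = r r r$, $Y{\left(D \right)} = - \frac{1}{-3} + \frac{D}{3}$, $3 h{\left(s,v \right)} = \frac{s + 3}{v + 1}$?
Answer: $- \frac{97}{4} \approx -24.25$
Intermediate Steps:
$h{\left(s,v \right)} = \frac{3 + s}{3 \left(1 + v\right)}$ ($h{\left(s,v \right)} = \frac{\left(s + 3\right) \frac{1}{v + 1}}{3} = \frac{\left(3 + s\right) \frac{1}{1 + v}}{3} = \frac{\frac{1}{1 + v} \left(3 + s\right)}{3} = \frac{3 + s}{3 \left(1 + v\right)}$)
$Y{\left(D \right)} = \frac{1}{3} + \frac{D}{3}$ ($Y{\left(D \right)} = \left(-1\right) \left(- \frac{1}{3}\right) + D \frac{1}{3} = \frac{1}{3} + \frac{D}{3}$)
$V{\left(r \right)} = r^{3}$ ($V{\left(r \right)} = r^{2} r = r^{3}$)
$Y{\left(5 \right)} \left(-12 + V{\left(h{\left(3,-5 \right)} \right)}\right) = \left(\frac{1}{3} + \frac{1}{3} \cdot 5\right) \left(-12 + \left(\frac{3 + 3}{3 \left(1 - 5\right)}\right)^{3}\right) = \left(\frac{1}{3} + \frac{5}{3}\right) \left(-12 + \left(\frac{1}{3} \frac{1}{-4} \cdot 6\right)^{3}\right) = 2 \left(-12 + \left(\frac{1}{3} \left(- \frac{1}{4}\right) 6\right)^{3}\right) = 2 \left(-12 + \left(- \frac{1}{2}\right)^{3}\right) = 2 \left(-12 - \frac{1}{8}\right) = 2 \left(- \frac{97}{8}\right) = - \frac{97}{4}$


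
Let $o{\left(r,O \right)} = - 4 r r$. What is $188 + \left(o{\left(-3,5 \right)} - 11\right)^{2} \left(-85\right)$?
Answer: $-187577$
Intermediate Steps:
$o{\left(r,O \right)} = - 4 r^{2}$
$188 + \left(o{\left(-3,5 \right)} - 11\right)^{2} \left(-85\right) = 188 + \left(- 4 \left(-3\right)^{2} - 11\right)^{2} \left(-85\right) = 188 + \left(\left(-4\right) 9 - 11\right)^{2} \left(-85\right) = 188 + \left(-36 - 11\right)^{2} \left(-85\right) = 188 + \left(-47\right)^{2} \left(-85\right) = 188 + 2209 \left(-85\right) = 188 - 187765 = -187577$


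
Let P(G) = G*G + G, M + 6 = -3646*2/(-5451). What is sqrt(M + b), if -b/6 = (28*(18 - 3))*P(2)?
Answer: I*sqrt(449405154834)/5451 ≈ 122.98*I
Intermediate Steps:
M = -25414/5451 (M = -6 - 3646*2/(-5451) = -6 - 7292*(-1/5451) = -6 + 7292/5451 = -25414/5451 ≈ -4.6623)
P(G) = G + G**2 (P(G) = G**2 + G = G + G**2)
b = -15120 (b = -6*28*(18 - 3)*2*(1 + 2) = -6*28*15*2*3 = -2520*6 = -6*2520 = -15120)
sqrt(M + b) = sqrt(-25414/5451 - 15120) = sqrt(-82444534/5451) = I*sqrt(449405154834)/5451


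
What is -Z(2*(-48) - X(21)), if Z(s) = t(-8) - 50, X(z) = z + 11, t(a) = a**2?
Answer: -14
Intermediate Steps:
X(z) = 11 + z
Z(s) = 14 (Z(s) = (-8)**2 - 50 = 64 - 50 = 14)
-Z(2*(-48) - X(21)) = -1*14 = -14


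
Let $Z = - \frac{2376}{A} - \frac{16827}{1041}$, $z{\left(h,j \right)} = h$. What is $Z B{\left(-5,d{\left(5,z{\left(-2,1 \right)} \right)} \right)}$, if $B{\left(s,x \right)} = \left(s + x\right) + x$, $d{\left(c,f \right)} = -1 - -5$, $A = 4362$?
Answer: $- \frac{12645465}{252269} \approx -50.127$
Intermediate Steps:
$d{\left(c,f \right)} = 4$ ($d{\left(c,f \right)} = -1 + 5 = 4$)
$Z = - \frac{4215155}{252269}$ ($Z = - \frac{2376}{4362} - \frac{16827}{1041} = \left(-2376\right) \frac{1}{4362} - \frac{5609}{347} = - \frac{396}{727} - \frac{5609}{347} = - \frac{4215155}{252269} \approx -16.709$)
$B{\left(s,x \right)} = s + 2 x$
$Z B{\left(-5,d{\left(5,z{\left(-2,1 \right)} \right)} \right)} = - \frac{4215155 \left(-5 + 2 \cdot 4\right)}{252269} = - \frac{4215155 \left(-5 + 8\right)}{252269} = \left(- \frac{4215155}{252269}\right) 3 = - \frac{12645465}{252269}$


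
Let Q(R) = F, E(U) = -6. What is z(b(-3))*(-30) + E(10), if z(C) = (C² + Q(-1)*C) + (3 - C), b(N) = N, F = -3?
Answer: -726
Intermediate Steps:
Q(R) = -3
z(C) = 3 + C² - 4*C (z(C) = (C² - 3*C) + (3 - C) = 3 + C² - 4*C)
z(b(-3))*(-30) + E(10) = (3 + (-3)² - 4*(-3))*(-30) - 6 = (3 + 9 + 12)*(-30) - 6 = 24*(-30) - 6 = -720 - 6 = -726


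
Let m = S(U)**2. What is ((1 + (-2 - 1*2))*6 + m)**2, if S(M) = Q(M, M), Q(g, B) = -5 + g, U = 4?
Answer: 289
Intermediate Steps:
S(M) = -5 + M
m = 1 (m = (-5 + 4)**2 = (-1)**2 = 1)
((1 + (-2 - 1*2))*6 + m)**2 = ((1 + (-2 - 1*2))*6 + 1)**2 = ((1 + (-2 - 2))*6 + 1)**2 = ((1 - 4)*6 + 1)**2 = (-3*6 + 1)**2 = (-18 + 1)**2 = (-17)**2 = 289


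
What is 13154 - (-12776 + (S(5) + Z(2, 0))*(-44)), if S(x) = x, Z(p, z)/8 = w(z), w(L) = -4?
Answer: 24742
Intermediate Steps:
Z(p, z) = -32 (Z(p, z) = 8*(-4) = -32)
13154 - (-12776 + (S(5) + Z(2, 0))*(-44)) = 13154 - (-12776 + (5 - 32)*(-44)) = 13154 - (-12776 - 27*(-44)) = 13154 - (-12776 + 1188) = 13154 - 1*(-11588) = 13154 + 11588 = 24742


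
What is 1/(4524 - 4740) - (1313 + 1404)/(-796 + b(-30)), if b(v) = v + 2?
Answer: 9157/2781 ≈ 3.2927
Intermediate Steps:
b(v) = 2 + v
1/(4524 - 4740) - (1313 + 1404)/(-796 + b(-30)) = 1/(4524 - 4740) - (1313 + 1404)/(-796 + (2 - 30)) = 1/(-216) - 2717/(-796 - 28) = -1/216 - 2717/(-824) = -1/216 - 2717*(-1)/824 = -1/216 - 1*(-2717/824) = -1/216 + 2717/824 = 9157/2781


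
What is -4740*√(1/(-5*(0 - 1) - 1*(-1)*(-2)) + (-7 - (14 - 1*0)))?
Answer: -1580*I*√186 ≈ -21548.0*I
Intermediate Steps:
-4740*√(1/(-5*(0 - 1) - 1*(-1)*(-2)) + (-7 - (14 - 1*0))) = -4740*√(1/(-5*(-1) + 1*(-2)) + (-7 - (14 + 0))) = -4740*√(1/(5 - 2) + (-7 - 1*14)) = -4740*√(1/3 + (-7 - 14)) = -4740*√(⅓ - 21) = -1580*I*√186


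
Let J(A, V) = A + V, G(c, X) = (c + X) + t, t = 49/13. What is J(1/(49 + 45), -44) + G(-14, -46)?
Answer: -122469/1222 ≈ -100.22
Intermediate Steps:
t = 49/13 (t = 49*(1/13) = 49/13 ≈ 3.7692)
G(c, X) = 49/13 + X + c (G(c, X) = (c + X) + 49/13 = (X + c) + 49/13 = 49/13 + X + c)
J(1/(49 + 45), -44) + G(-14, -46) = (1/(49 + 45) - 44) + (49/13 - 46 - 14) = (1/94 - 44) - 731/13 = -4135/94 - 731/13 = -122469/1222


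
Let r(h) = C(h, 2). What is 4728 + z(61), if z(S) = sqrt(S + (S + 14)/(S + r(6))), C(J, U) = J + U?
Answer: 4728 + 2*sqrt(8211)/23 ≈ 4735.9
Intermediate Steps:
r(h) = 2 + h (r(h) = h + 2 = 2 + h)
z(S) = sqrt(S + (14 + S)/(8 + S)) (z(S) = sqrt(S + (S + 14)/(S + (2 + 6))) = sqrt(S + (14 + S)/(S + 8)) = sqrt(S + (14 + S)/(8 + S)))
4728 + z(61) = 4728 + sqrt((14 + 61 + 61*(8 + 61))/(8 + 61)) = 4728 + sqrt((14 + 61 + 61*69)/69) = 4728 + sqrt((14 + 61 + 4209)/69) = 4728 + sqrt((1/69)*4284) = 4728 + sqrt(1428/23) = 4728 + 2*sqrt(8211)/23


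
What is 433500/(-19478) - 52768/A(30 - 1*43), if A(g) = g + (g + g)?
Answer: 505454302/379821 ≈ 1330.8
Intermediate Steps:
A(g) = 3*g (A(g) = g + 2*g = 3*g)
433500/(-19478) - 52768/A(30 - 1*43) = 433500/(-19478) - 52768*1/(3*(30 - 1*43)) = 433500*(-1/19478) - 52768*1/(3*(30 - 43)) = -216750/9739 - 52768/(3*(-13)) = -216750/9739 - 52768/(-39) = -216750/9739 - 52768*(-1/39) = -216750/9739 + 52768/39 = 505454302/379821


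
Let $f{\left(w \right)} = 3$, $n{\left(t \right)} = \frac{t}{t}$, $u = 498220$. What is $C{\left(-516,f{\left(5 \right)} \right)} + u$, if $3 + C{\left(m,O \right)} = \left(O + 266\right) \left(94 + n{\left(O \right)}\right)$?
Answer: $523772$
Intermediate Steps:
$n{\left(t \right)} = 1$
$C{\left(m,O \right)} = 25267 + 95 O$ ($C{\left(m,O \right)} = -3 + \left(O + 266\right) \left(94 + 1\right) = -3 + \left(266 + O\right) 95 = -3 + \left(25270 + 95 O\right) = 25267 + 95 O$)
$C{\left(-516,f{\left(5 \right)} \right)} + u = \left(25267 + 95 \cdot 3\right) + 498220 = \left(25267 + 285\right) + 498220 = 25552 + 498220 = 523772$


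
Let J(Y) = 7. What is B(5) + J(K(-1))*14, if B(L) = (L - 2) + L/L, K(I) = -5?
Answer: 102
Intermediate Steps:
B(L) = -1 + L (B(L) = (-2 + L) + 1 = -1 + L)
B(5) + J(K(-1))*14 = (-1 + 5) + 7*14 = 4 + 98 = 102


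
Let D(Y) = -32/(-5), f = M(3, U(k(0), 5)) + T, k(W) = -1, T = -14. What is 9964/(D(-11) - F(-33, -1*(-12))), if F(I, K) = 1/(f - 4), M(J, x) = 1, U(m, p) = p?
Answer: 846940/549 ≈ 1542.7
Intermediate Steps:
f = -13 (f = 1 - 14 = -13)
D(Y) = 32/5 (D(Y) = -32*(-⅕) = 32/5)
F(I, K) = -1/17 (F(I, K) = 1/(-13 - 4) = 1/(-17) = -1/17)
9964/(D(-11) - F(-33, -1*(-12))) = 9964/(32/5 - 1*(-1/17)) = 9964/(32/5 + 1/17) = 9964/(549/85) = 9964*(85/549) = 846940/549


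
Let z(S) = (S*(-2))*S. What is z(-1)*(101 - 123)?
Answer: 44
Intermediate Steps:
z(S) = -2*S² (z(S) = (-2*S)*S = -2*S²)
z(-1)*(101 - 123) = (-2*(-1)²)*(101 - 123) = -2*1*(-22) = -2*(-22) = 44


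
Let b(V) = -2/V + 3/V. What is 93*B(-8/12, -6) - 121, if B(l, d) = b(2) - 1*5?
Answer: -1079/2 ≈ -539.50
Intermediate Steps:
b(V) = 1/V
B(l, d) = -9/2 (B(l, d) = 1/2 - 1*5 = ½ - 5 = -9/2)
93*B(-8/12, -6) - 121 = 93*(-9/2) - 121 = -837/2 - 121 = -1079/2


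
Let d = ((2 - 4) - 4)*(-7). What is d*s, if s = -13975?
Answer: -586950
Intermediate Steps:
d = 42 (d = (-2 - 4)*(-7) = -6*(-7) = 42)
d*s = 42*(-13975) = -586950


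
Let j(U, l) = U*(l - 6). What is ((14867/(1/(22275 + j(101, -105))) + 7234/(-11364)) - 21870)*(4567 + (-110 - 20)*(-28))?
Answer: 7669435918082813/5682 ≈ 1.3498e+12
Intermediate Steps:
j(U, l) = U*(-6 + l)
((14867/(1/(22275 + j(101, -105))) + 7234/(-11364)) - 21870)*(4567 + (-110 - 20)*(-28)) = ((14867/(1/(22275 + 101*(-6 - 105))) + 7234/(-11364)) - 21870)*(4567 + (-110 - 20)*(-28)) = ((14867/(1/(22275 + 101*(-111))) + 7234*(-1/11364)) - 21870)*(4567 - 130*(-28)) = ((14867/(1/(22275 - 11211)) - 3617/5682) - 21870)*(4567 + 3640) = ((14867/(1/11064) - 3617/5682) - 21870)*8207 = ((14867*11064 - 3617/5682) - 21870)*8207 = ((164488488 - 3617/5682) - 21870)*8207 = (934623585199/5682 - 21870)*8207 = (934499319859/5682)*8207 = 7669435918082813/5682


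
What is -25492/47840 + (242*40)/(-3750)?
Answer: -2793431/897000 ≈ -3.1142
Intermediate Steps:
-25492/47840 + (242*40)/(-3750) = -25492*1/47840 + 9680*(-1/3750) = -6373/11960 - 968/375 = -2793431/897000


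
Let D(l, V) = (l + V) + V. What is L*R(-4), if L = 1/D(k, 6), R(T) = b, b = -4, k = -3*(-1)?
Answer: -4/15 ≈ -0.26667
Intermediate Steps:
k = 3
R(T) = -4
D(l, V) = l + 2*V (D(l, V) = (V + l) + V = l + 2*V)
L = 1/15 (L = 1/(3 + 2*6) = 1/(3 + 12) = 1/15 ≈ 0.066667)
L*R(-4) = (1/15)*(-4) = -4/15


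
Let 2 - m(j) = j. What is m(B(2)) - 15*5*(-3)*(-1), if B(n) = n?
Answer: -225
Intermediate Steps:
m(j) = 2 - j
m(B(2)) - 15*5*(-3)*(-1) = (2 - 1*2) - 15*5*(-3)*(-1) = (2 - 2) - (-225)*(-1) = 0 - 15*15 = 0 - 225 = -225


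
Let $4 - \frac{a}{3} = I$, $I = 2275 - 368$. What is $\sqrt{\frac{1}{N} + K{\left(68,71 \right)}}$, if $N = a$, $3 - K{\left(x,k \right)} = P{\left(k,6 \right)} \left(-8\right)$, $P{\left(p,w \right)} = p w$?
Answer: $\frac{17 \sqrt{384683838}}{5709} \approx 58.404$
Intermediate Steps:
$K{\left(x,k \right)} = 3 + 48 k$ ($K{\left(x,k \right)} = 3 - k 6 \left(-8\right) = 3 - 6 k \left(-8\right) = 3 - - 48 k = 3 + 48 k$)
$I = 1907$
$a = -5709$ ($a = 12 - 5721 = -5709$)
$N = -5709$
$\sqrt{\frac{1}{N} + K{\left(68,71 \right)}} = \sqrt{\frac{1}{-5709} + \left(3 + 48 \cdot 71\right)} = \sqrt{- \frac{1}{5709} + \left(3 + 3408\right)} = \sqrt{- \frac{1}{5709} + 3411} = \sqrt{\frac{19473398}{5709}} = \frac{17 \sqrt{384683838}}{5709}$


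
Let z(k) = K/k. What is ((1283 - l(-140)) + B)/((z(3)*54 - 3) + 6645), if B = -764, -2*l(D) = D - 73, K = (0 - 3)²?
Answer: 275/4536 ≈ 0.060626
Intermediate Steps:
K = 9 (K = (-3)² = 9)
l(D) = 73/2 - D/2 (l(D) = -(D - 73)/2 = -(-73 + D)/2 = 73/2 - D/2)
z(k) = 9/k
((1283 - l(-140)) + B)/((z(3)*54 - 3) + 6645) = ((1283 - (73/2 - ½*(-140))) - 764)/(((9/3)*54 - 3) + 6645) = ((1283 - (73/2 + 70)) - 764)/(((9*(⅓))*54 - 3) + 6645) = ((1283 - 1*213/2) - 764)/((3*54 - 3) + 6645) = ((1283 - 213/2) - 764)/((162 - 3) + 6645) = (2353/2 - 764)/(159 + 6645) = (825/2)/6804 = (825/2)*(1/6804) = 275/4536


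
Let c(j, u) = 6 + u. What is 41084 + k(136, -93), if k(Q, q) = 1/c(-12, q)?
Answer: 3574307/87 ≈ 41084.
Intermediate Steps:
k(Q, q) = 1/(6 + q)
41084 + k(136, -93) = 41084 + 1/(6 - 93) = 41084 + 1/(-87) = 41084 - 1/87 = 3574307/87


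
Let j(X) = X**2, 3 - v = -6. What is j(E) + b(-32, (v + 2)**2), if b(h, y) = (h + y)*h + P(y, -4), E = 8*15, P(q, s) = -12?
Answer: 11540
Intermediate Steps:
v = 9 (v = 3 - 1*(-6) = 3 + 6 = 9)
E = 120
b(h, y) = -12 + h*(h + y) (b(h, y) = (h + y)*h - 12 = h*(h + y) - 12 = -12 + h*(h + y))
j(E) + b(-32, (v + 2)**2) = 120**2 + (-12 + (-32)**2 - 32*(9 + 2)**2) = 14400 + (-12 + 1024 - 32*11**2) = 14400 + (-12 + 1024 - 32*121) = 14400 + (-12 + 1024 - 3872) = 14400 - 2860 = 11540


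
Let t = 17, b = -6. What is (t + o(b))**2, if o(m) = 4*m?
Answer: 49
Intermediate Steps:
(t + o(b))**2 = (17 + 4*(-6))**2 = (17 - 24)**2 = (-7)**2 = 49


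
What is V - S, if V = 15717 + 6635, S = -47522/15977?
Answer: 357165426/15977 ≈ 22355.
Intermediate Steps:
S = -47522/15977 (S = -47522*1/15977 = -47522/15977 ≈ -2.9744)
V = 22352
V - S = 22352 - 1*(-47522/15977) = 22352 + 47522/15977 = 357165426/15977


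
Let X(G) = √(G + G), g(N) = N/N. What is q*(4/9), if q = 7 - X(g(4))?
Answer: 28/9 - 4*√2/9 ≈ 2.4826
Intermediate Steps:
g(N) = 1
X(G) = √2*√G (X(G) = √(2*G) = √2*√G)
q = 7 - √2 (q = 7 - √2*√1 = 7 - √2 ≈ 5.5858)
q*(4/9) = (7 - √2)*(4/9) = 28/9 - 4*√2/9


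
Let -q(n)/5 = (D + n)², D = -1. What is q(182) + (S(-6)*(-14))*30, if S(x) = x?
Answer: -161285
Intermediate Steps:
q(n) = -5*(-1 + n)²
q(182) + (S(-6)*(-14))*30 = -5*(-1 + 182)² - 6*(-14)*30 = -5*181² + 84*30 = -5*32761 + 2520 = -163805 + 2520 = -161285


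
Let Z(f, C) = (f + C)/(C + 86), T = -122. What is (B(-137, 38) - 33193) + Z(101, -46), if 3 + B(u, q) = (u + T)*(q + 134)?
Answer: -621941/8 ≈ -77743.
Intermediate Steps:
Z(f, C) = (C + f)/(86 + C)
B(u, q) = -3 + (-122 + u)*(134 + q) (B(u, q) = -3 + (u - 122)*(q + 134) = -3 + (-122 + u)*(134 + q))
(B(-137, 38) - 33193) + Z(101, -46) = ((-16351 - 122*38 + 134*(-137) + 38*(-137)) - 33193) + (-46 + 101)/(86 - 46) = ((-16351 - 4636 - 18358 - 5206) - 33193) + 55/40 = (-44551 - 33193) + (1/40)*55 = -77744 + 11/8 = -621941/8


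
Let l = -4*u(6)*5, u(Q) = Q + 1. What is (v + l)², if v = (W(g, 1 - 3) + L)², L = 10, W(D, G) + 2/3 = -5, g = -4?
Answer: 1190281/81 ≈ 14695.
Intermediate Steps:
u(Q) = 1 + Q
W(D, G) = -17/3 (W(D, G) = -⅔ - 5 = -17/3)
v = 169/9 (v = (-17/3 + 10)² = (13/3)² = 169/9 ≈ 18.778)
l = -140 (l = -4*(1 + 6)*5 = -4*7*5 = -28*5 = -140)
(v + l)² = (169/9 - 140)² = (-1091/9)² = 1190281/81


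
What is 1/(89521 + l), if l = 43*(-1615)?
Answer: 1/20076 ≈ 4.9811e-5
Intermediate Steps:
l = -69445
1/(89521 + l) = 1/(89521 - 69445) = 1/20076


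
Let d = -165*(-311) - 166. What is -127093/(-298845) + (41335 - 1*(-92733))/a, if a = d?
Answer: 46566231317/15285622905 ≈ 3.0464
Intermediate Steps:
d = 51149 (d = 51315 - 166 = 51149)
a = 51149
-127093/(-298845) + (41335 - 1*(-92733))/a = -127093/(-298845) + (41335 - 1*(-92733))/51149 = -127093*(-1/298845) + (41335 + 92733)*(1/51149) = 127093/298845 + 134068*(1/51149) = 127093/298845 + 134068/51149 = 46566231317/15285622905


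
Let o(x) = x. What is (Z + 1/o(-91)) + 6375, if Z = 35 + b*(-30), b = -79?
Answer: 798979/91 ≈ 8780.0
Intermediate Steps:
Z = 2405 (Z = 35 - 79*(-30) = 35 + 2370 = 2405)
(Z + 1/o(-91)) + 6375 = (2405 + 1/(-91)) + 6375 = (2405 - 1/91) + 6375 = 218854/91 + 6375 = 798979/91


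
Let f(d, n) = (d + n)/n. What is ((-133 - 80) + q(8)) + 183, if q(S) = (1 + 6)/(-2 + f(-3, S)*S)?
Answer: -83/3 ≈ -27.667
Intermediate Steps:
f(d, n) = (d + n)/n
q(S) = 7/(-5 + S) (q(S) = (1 + 6)/(-2 + ((-3 + S)/S)*S) = 7/(-2 + (-3 + S)) = 7/(-5 + S))
((-133 - 80) + q(8)) + 183 = ((-133 - 80) + 7/(-5 + 8)) + 183 = (-213 + 7/3) + 183 = -632/3 + 183 = -83/3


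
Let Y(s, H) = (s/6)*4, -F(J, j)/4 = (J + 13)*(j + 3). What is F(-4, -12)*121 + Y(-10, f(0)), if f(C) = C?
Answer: 117592/3 ≈ 39197.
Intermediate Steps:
F(J, j) = -4*(3 + j)*(13 + J) (F(J, j) = -4*(J + 13)*(j + 3) = -4*(13 + J)*(3 + j) = -4*(3 + j)*(13 + J))
Y(s, H) = 2*s/3 (Y(s, H) = (s*(⅙))*4 = (s/6)*4 = 2*s/3)
F(-4, -12)*121 + Y(-10, f(0)) = (-156 - 52*(-12) - 12*(-4) - 4*(-4)*(-12))*121 + (⅔)*(-10) = (-156 + 624 + 48 - 192)*121 - 20/3 = 324*121 - 20/3 = 39204 - 20/3 = 117592/3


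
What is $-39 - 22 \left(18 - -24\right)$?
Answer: $-963$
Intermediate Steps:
$-39 - 22 \left(18 - -24\right) = -39 - 22 \left(18 + 24\right) = -39 - 924 = -963$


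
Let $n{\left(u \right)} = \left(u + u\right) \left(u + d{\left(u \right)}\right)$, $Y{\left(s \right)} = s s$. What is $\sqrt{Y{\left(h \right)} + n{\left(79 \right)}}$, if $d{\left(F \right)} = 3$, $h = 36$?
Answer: $2 \sqrt{3563} \approx 119.38$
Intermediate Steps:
$Y{\left(s \right)} = s^{2}$
$n{\left(u \right)} = 2 u \left(3 + u\right)$ ($n{\left(u \right)} = \left(u + u\right) \left(u + 3\right) = 2 u \left(3 + u\right)$)
$\sqrt{Y{\left(h \right)} + n{\left(79 \right)}} = \sqrt{36^{2} + 2 \cdot 79 \left(3 + 79\right)} = \sqrt{1296 + 2 \cdot 79 \cdot 82} = \sqrt{1296 + 12956} = \sqrt{14252} = 2 \sqrt{3563}$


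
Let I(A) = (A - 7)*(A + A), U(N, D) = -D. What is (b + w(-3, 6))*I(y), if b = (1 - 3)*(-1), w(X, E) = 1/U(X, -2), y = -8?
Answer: 600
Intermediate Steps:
I(A) = 2*A*(-7 + A) (I(A) = (-7 + A)*(2*A) = 2*A*(-7 + A))
w(X, E) = 1/2 (w(X, E) = 1/(-1*(-2)) = 1/2)
b = 2 (b = -2*(-1) = 2)
(b + w(-3, 6))*I(y) = (2 + 1/2)*(2*(-8)*(-7 - 8)) = 5*(2*(-8)*(-15))/2 = (5/2)*240 = 600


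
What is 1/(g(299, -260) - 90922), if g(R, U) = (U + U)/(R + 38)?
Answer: -337/30641234 ≈ -1.0998e-5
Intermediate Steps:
g(R, U) = 2*U/(38 + R) (g(R, U) = (2*U)/(38 + R) = 2*U/(38 + R))
1/(g(299, -260) - 90922) = 1/(2*(-260)/(38 + 299) - 90922) = 1/(2*(-260)/337 - 90922) = 1/(2*(-260)*(1/337) - 90922) = 1/(-520/337 - 90922) = 1/(-30641234/337) = -337/30641234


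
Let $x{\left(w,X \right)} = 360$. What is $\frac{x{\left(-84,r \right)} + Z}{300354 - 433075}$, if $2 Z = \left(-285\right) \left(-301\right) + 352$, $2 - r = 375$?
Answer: $- \frac{86857}{265442} \approx -0.32722$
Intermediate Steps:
$r = -373$ ($r = 2 - 375 = -373$)
$Z = \frac{86137}{2}$ ($Z = \frac{\left(-285\right) \left(-301\right) + 352}{2} = \frac{85785 + 352}{2} = \frac{1}{2} \cdot 86137 = \frac{86137}{2} \approx 43069.0$)
$\frac{x{\left(-84,r \right)} + Z}{300354 - 433075} = \frac{360 + \frac{86137}{2}}{300354 - 433075} = \frac{86857}{2 \left(-132721\right)} = \frac{86857}{2} \left(- \frac{1}{132721}\right) = - \frac{86857}{265442}$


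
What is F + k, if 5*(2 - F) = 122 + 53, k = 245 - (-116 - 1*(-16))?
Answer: 312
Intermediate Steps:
k = 345 (k = 245 - (-116 + 16) = 245 - 1*(-100) = 245 + 100 = 345)
F = -33 (F = 2 - (122 + 53)/5 = 2 - ⅕*175 = 2 - 35 = -33)
F + k = -33 + 345 = 312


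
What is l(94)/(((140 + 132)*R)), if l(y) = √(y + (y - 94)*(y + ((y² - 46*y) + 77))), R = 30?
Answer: √94/8160 ≈ 0.0011882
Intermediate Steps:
l(y) = √(y + (-94 + y)*(77 + y² - 45*y)) (l(y) = √(y + (-94 + y)*(y + (77 + y² - 46*y))) = √(y + (-94 + y)*(77 + y² - 45*y)))
l(94)/(((140 + 132)*R)) = √(-7238 + 94³ - 139*94² + 4308*94)/(((140 + 132)*30)) = √(-7238 + 830584 - 139*8836 + 404952)/((272*30)) = √(-7238 + 830584 - 1228204 + 404952)/8160 = √94*(1/8160) = √94/8160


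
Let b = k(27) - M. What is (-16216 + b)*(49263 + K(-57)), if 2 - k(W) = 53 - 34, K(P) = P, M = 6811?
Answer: -1133903064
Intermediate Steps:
k(W) = -17 (k(W) = 2 - (53 - 34) = 2 - 1*19 = 2 - 19 = -17)
b = -6828 (b = -17 - 1*6811 = -17 - 6811 = -6828)
(-16216 + b)*(49263 + K(-57)) = (-16216 - 6828)*(49263 - 57) = -23044*49206 = -1133903064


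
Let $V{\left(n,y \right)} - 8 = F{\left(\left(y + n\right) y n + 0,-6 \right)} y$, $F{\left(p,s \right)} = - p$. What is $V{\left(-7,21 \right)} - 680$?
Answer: $42546$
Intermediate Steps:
$V{\left(n,y \right)} = 8 - n y^{2} \left(n + y\right)$ ($V{\left(n,y \right)} = 8 + - (\left(y + n\right) y n + 0) y = 8 + - (\left(n + y\right) y n + 0) y = 8 + - (y \left(n + y\right) n + 0) y = 8 + - (n y \left(n + y\right) + 0) y = 8 + - n y \left(n + y\right) y = 8 - n y^{2} \left(n + y\right)$)
$V{\left(-7,21 \right)} - 680 = \left(8 - - 7 \cdot 21^{2} \left(-7 + 21\right)\right) - 680 = \left(8 - \left(-7\right) 441 \cdot 14\right) - 680 = \left(8 + 43218\right) - 680 = 43226 - 680 = 42546$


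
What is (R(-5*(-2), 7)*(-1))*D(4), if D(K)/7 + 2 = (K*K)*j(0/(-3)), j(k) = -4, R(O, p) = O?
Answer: 4620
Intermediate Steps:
D(K) = -14 - 28*K² (D(K) = -14 + 7*((K*K)*(-4)) = -14 + 7*(K²*(-4)) = -14 + 7*(-4*K²) = -14 - 28*K²)
(R(-5*(-2), 7)*(-1))*D(4) = (-5*(-2)*(-1))*(-14 - 28*4²) = (10*(-1))*(-14 - 28*16) = -10*(-14 - 448) = -10*(-462) = 4620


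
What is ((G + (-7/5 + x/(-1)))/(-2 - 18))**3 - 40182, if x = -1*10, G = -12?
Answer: -40181995087/1000000 ≈ -40182.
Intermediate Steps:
x = -10
((G + (-7/5 + x/(-1)))/(-2 - 18))**3 - 40182 = ((-12 + (-7/5 - 10/(-1)))/(-2 - 18))**3 - 40182 = ((-12 + (-7*1/5 - 10*(-1)))/(-20))**3 - 40182 = ((-12 + (-7/5 + 10))*(-1/20))**3 - 40182 = ((-12 + 43/5)*(-1/20))**3 - 40182 = (-17/5*(-1/20))**3 - 40182 = (17/100)**3 - 40182 = 4913/1000000 - 40182 = -40181995087/1000000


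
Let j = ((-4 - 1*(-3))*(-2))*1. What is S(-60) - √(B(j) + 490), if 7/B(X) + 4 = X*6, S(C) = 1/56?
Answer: 1/56 - √7854/4 ≈ -22.138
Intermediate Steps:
S(C) = 1/56
j = 2 (j = ((-4 + 3)*(-2))*1 = -1*(-2)*1 = 2*1 = 2)
B(X) = 7/(-4 + 6*X) (B(X) = 7/(-4 + X*6) = 7/(-4 + 6*X))
S(-60) - √(B(j) + 490) = 1/56 - √(7/(2*(-2 + 3*2)) + 490) = 1/56 - √(7/(2*(-2 + 6)) + 490) = 1/56 - √((7/2)/4 + 490) = 1/56 - √((7/2)*(¼) + 490) = 1/56 - √(7/8 + 490) = 1/56 - √(3927/8) = 1/56 - √7854/4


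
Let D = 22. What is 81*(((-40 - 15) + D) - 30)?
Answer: -5103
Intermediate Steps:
81*(((-40 - 15) + D) - 30) = 81*(((-40 - 15) + 22) - 30) = 81*((-55 + 22) - 30) = 81*(-33 - 30) = 81*(-63) = -5103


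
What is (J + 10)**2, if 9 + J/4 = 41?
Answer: 19044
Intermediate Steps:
J = 128 (J = -36 + 4*41 = -36 + 164 = 128)
(J + 10)**2 = (128 + 10)**2 = 138**2 = 19044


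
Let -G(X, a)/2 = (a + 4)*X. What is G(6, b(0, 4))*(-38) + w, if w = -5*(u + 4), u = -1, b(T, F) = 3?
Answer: 3177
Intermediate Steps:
G(X, a) = -2*X*(4 + a) (G(X, a) = -2*(a + 4)*X = -2*(4 + a)*X = -2*X*(4 + a))
w = -15 (w = -5*(-1 + 4) = -5*3 = -15)
G(6, b(0, 4))*(-38) + w = -2*6*(4 + 3)*(-38) - 15 = -2*6*7*(-38) - 15 = -84*(-38) - 15 = 3192 - 15 = 3177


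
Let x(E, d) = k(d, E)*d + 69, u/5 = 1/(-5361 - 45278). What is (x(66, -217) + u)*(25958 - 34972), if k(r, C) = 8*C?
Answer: 52267859081692/50639 ≈ 1.0322e+9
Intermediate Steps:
u = -5/50639 (u = 5/(-5361 - 45278) = 5/(-50639) = 5*(-1/50639) = -5/50639 ≈ -9.8738e-5)
x(E, d) = 69 + 8*E*d (x(E, d) = (8*E)*d + 69 = 8*E*d + 69 = 69 + 8*E*d)
(x(66, -217) + u)*(25958 - 34972) = ((69 + 8*66*(-217)) - 5/50639)*(25958 - 34972) = ((69 - 114576) - 5/50639)*(-9014) = (-114507 - 5/50639)*(-9014) = -5798519978/50639*(-9014) = 52267859081692/50639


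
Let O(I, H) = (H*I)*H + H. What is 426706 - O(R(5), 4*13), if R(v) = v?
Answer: 413134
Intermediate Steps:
O(I, H) = H + I*H² (O(I, H) = I*H² + H = H + I*H²)
426706 - O(R(5), 4*13) = 426706 - 4*13*(1 + (4*13)*5) = 426706 - 52*(1 + 52*5) = 426706 - 52*(1 + 260) = 426706 - 52*261 = 426706 - 1*13572 = 426706 - 13572 = 413134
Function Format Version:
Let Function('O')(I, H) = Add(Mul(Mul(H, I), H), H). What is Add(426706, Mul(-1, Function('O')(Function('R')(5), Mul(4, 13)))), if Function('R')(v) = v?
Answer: 413134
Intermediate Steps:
Function('O')(I, H) = Add(H, Mul(I, Pow(H, 2))) (Function('O')(I, H) = Add(Mul(I, Pow(H, 2)), H) = Add(H, Mul(I, Pow(H, 2))))
Add(426706, Mul(-1, Function('O')(Function('R')(5), Mul(4, 13)))) = Add(426706, Mul(-1, Mul(Mul(4, 13), Add(1, Mul(Mul(4, 13), 5))))) = Add(426706, Mul(-1, Mul(52, Add(1, Mul(52, 5))))) = Add(426706, Mul(-1, Mul(52, Add(1, 260)))) = Add(426706, Mul(-1, Mul(52, 261))) = Add(426706, Mul(-1, 13572)) = Add(426706, -13572) = 413134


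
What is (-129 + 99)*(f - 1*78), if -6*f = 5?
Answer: 2365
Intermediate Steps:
f = -⅚ (f = -⅙*5 = -⅚ ≈ -0.83333)
(-129 + 99)*(f - 1*78) = (-129 + 99)*(-⅚ - 1*78) = -30*(-⅚ - 78) = -30*(-473/6) = 2365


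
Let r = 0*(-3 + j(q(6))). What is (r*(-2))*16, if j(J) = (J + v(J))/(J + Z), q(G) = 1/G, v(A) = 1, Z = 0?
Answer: 0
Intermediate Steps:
j(J) = (1 + J)/J (j(J) = (J + 1)/(J + 0) = (1 + J)/J)
r = 0 (r = 0*(-3 + (1 + 1/6)/(1/6)) = 0*(-3 + (1 + ⅙)/(⅙)) = 0*(-3 + 6*(7/6)) = 0*(-3 + 7) = 0*4 = 0)
(r*(-2))*16 = (0*(-2))*16 = 0*16 = 0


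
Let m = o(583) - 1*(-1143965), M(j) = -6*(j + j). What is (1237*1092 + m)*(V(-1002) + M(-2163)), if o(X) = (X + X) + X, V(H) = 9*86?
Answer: 66731926140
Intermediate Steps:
M(j) = -12*j
V(H) = 774
o(X) = 3*X (o(X) = 2*X + X = 3*X)
m = 1145714 (m = 3*583 - 1*(-1143965) = 1749 + 1143965 = 1145714)
(1237*1092 + m)*(V(-1002) + M(-2163)) = (1237*1092 + 1145714)*(774 - 12*(-2163)) = (1350804 + 1145714)*(774 + 25956) = 2496518*26730 = 66731926140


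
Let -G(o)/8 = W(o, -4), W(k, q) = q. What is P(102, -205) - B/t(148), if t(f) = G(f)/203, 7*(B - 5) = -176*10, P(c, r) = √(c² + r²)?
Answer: 50025/32 + √52429 ≈ 1792.3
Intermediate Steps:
G(o) = 32 (G(o) = -8*(-4) = 32)
B = -1725/7 (B = 5 + (-176*10)/7 = 5 + (⅐)*(-1760) = 5 - 1760/7 = -1725/7 ≈ -246.43)
t(f) = 32/203
P(102, -205) - B/t(148) = √(102² + (-205)²) - (-1725)/(7*32/203) = √(10404 + 42025) - (-1725)*203/(7*32) = √52429 - 1*(-50025/32) = √52429 + 50025/32 = 50025/32 + √52429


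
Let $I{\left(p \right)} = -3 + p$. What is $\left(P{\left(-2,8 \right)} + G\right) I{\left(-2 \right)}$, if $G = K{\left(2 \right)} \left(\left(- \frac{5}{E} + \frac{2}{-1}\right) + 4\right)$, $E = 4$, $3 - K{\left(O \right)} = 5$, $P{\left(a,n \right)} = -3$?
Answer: $\frac{45}{2} \approx 22.5$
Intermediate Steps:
$K{\left(O \right)} = -2$ ($K{\left(O \right)} = 3 - 5 = -2$)
$G = - \frac{3}{2}$ ($G = - 2 \left(\left(- \frac{5}{4} + \frac{2}{-1}\right) + 4\right) = - 2 \left(\left(\left(-5\right) \frac{1}{4} + 2 \left(-1\right)\right) + 4\right) = - 2 \left(\left(- \frac{5}{4} - 2\right) + 4\right) = - 2 \left(- \frac{13}{4} + 4\right) = \left(-2\right) \frac{3}{4} = - \frac{3}{2} \approx -1.5$)
$\left(P{\left(-2,8 \right)} + G\right) I{\left(-2 \right)} = \left(-3 - \frac{3}{2}\right) \left(-3 - 2\right) = \left(- \frac{9}{2}\right) \left(-5\right) = \frac{45}{2}$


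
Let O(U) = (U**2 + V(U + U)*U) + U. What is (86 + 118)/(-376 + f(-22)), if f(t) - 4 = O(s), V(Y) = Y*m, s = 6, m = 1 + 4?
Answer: 34/5 ≈ 6.8000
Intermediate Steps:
m = 5
V(Y) = 5*Y (V(Y) = Y*5 = 5*Y)
O(U) = U + 11*U**2 (O(U) = (U**2 + (5*(U + U))*U) + U = (U**2 + (5*(2*U))*U) + U = (U**2 + (10*U)*U) + U = (U**2 + 10*U**2) + U = 11*U**2 + U = U + 11*U**2)
f(t) = 406 (f(t) = 4 + 6*(1 + 11*6) = 4 + 6*(1 + 66) = 4 + 6*67 = 4 + 402 = 406)
(86 + 118)/(-376 + f(-22)) = (86 + 118)/(-376 + 406) = 204/30 = 204*(1/30) = 34/5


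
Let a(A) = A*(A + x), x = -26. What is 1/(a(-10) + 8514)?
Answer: 1/8874 ≈ 0.00011269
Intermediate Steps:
a(A) = A*(-26 + A) (a(A) = A*(A - 26) = A*(-26 + A))
1/(a(-10) + 8514) = 1/(-10*(-26 - 10) + 8514) = 1/(-10*(-36) + 8514) = 1/(360 + 8514) = 1/8874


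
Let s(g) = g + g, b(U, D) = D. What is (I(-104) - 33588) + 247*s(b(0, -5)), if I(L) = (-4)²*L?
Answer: -37722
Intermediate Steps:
I(L) = 16*L
s(g) = 2*g
(I(-104) - 33588) + 247*s(b(0, -5)) = (16*(-104) - 33588) + 247*(2*(-5)) = (-1664 - 33588) + 247*(-10) = -35252 - 2470 = -37722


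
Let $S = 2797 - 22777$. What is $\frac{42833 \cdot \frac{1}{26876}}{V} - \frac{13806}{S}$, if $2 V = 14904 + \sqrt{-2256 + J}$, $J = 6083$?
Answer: $\frac{1145071497408757}{1656631142447010} - \frac{42833 \sqrt{3827}}{2984920977382} \approx 0.6912$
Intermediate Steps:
$S = -19980$ ($S = 2797 - 22777 = -19980$)
$V = 7452 + \frac{\sqrt{3827}}{2}$ ($V = \frac{14904 + \sqrt{-2256 + 6083}}{2} = \frac{14904 + \sqrt{3827}}{2} = 7452 + \frac{\sqrt{3827}}{2} \approx 7482.9$)
$\frac{42833 \cdot \frac{1}{26876}}{V} - \frac{13806}{S} = \frac{42833 \cdot \frac{1}{26876}}{7452 + \frac{\sqrt{3827}}{2}} - \frac{13806}{-19980} = \frac{42833 \cdot \frac{1}{26876}}{7452 + \frac{\sqrt{3827}}{2}} - - \frac{767}{1110} = \frac{42833}{26876 \left(7452 + \frac{\sqrt{3827}}{2}\right)} + \frac{767}{1110} = \frac{767}{1110} + \frac{42833}{26876 \left(7452 + \frac{\sqrt{3827}}{2}\right)}$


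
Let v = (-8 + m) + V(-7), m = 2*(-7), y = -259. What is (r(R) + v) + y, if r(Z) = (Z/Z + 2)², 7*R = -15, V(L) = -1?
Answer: -273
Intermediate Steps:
R = -15/7 (R = (⅐)*(-15) = -15/7 ≈ -2.1429)
m = -14
r(Z) = 9 (r(Z) = (1 + 2)² = 3² = 9)
v = -23 (v = (-8 - 14) - 1 = -22 - 1 = -23)
(r(R) + v) + y = (9 - 23) - 259 = -14 - 259 = -273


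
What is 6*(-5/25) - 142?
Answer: -716/5 ≈ -143.20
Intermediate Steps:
6*(-5/25) - 142 = 6*(-5*1/25) - 142 = 6*(-1/5) - 142 = -6/5 - 142 = -716/5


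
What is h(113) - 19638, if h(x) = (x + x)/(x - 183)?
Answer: -687443/35 ≈ -19641.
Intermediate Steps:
h(x) = 2*x/(-183 + x) (h(x) = (2*x)/(-183 + x) = 2*x/(-183 + x))
h(113) - 19638 = 2*113/(-183 + 113) - 19638 = 2*113/(-70) - 19638 = 2*113*(-1/70) - 19638 = -113/35 - 19638 = -687443/35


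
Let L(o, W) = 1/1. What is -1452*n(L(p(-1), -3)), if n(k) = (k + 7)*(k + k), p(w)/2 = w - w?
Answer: -23232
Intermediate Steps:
p(w) = 0 (p(w) = 2*(w - w) = 2*0 = 0)
L(o, W) = 1
n(k) = 2*k*(7 + k) (n(k) = (7 + k)*(2*k) = 2*k*(7 + k))
-1452*n(L(p(-1), -3)) = -2904*(7 + 1) = -2904*8 = -1452*16 = -23232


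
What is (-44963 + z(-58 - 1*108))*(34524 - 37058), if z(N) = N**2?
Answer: 44109338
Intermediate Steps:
(-44963 + z(-58 - 1*108))*(34524 - 37058) = (-44963 + (-58 - 1*108)**2)*(34524 - 37058) = (-44963 + (-58 - 108)**2)*(-2534) = (-44963 + (-166)**2)*(-2534) = (-44963 + 27556)*(-2534) = -17407*(-2534) = 44109338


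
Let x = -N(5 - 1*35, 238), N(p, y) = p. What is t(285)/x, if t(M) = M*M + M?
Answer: 2717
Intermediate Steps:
t(M) = M + M² (t(M) = M² + M = M + M²)
x = 30 (x = -(5 - 1*35) = -(5 - 35) = -1*(-30) = 30)
t(285)/x = (285*(1 + 285))/30 = (285*286)*(1/30) = 81510*(1/30) = 2717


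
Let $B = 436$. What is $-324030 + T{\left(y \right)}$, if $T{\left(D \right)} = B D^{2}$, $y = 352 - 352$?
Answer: $-324030$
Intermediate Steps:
$y = 0$
$T{\left(D \right)} = 436 D^{2}$
$-324030 + T{\left(y \right)} = -324030 + 436 \cdot 0^{2} = -324030 + 436 \cdot 0 = -324030 + 0 = -324030$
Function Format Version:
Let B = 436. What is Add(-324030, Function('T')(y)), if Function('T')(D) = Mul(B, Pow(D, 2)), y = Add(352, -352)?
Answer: -324030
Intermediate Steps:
y = 0
Function('T')(D) = Mul(436, Pow(D, 2))
Add(-324030, Function('T')(y)) = Add(-324030, Mul(436, Pow(0, 2))) = Add(-324030, Mul(436, 0)) = Add(-324030, 0) = -324030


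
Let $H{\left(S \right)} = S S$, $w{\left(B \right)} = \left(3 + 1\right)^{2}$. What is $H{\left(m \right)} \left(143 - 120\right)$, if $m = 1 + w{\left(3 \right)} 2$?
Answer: $25047$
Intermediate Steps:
$w{\left(B \right)} = 16$ ($w{\left(B \right)} = 4^{2} = 16$)
$m = 33$ ($m = 1 + 16 \cdot 2 = 1 + 32 = 33$)
$H{\left(S \right)} = S^{2}$
$H{\left(m \right)} \left(143 - 120\right) = 33^{2} \left(143 - 120\right) = 1089 \cdot 23 = 25047$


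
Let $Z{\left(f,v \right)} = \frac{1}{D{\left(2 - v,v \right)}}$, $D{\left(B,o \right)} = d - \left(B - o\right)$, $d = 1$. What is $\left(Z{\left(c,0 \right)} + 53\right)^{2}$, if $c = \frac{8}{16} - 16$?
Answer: $2704$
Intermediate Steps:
$c = - \frac{31}{2}$ ($c = 8 \cdot \frac{1}{16} - 16 = \frac{1}{2} - 16 = - \frac{31}{2} \approx -15.5$)
$D{\left(B,o \right)} = 1 + o - B$ ($D{\left(B,o \right)} = 1 - \left(B - o\right) = 1 + o - B$)
$Z{\left(f,v \right)} = \frac{1}{-1 + 2 v}$ ($Z{\left(f,v \right)} = \frac{1}{1 + v - \left(2 - v\right)} = \frac{1}{1 + v + \left(-2 + v\right)} = \frac{1}{-1 + 2 v}$)
$\left(Z{\left(c,0 \right)} + 53\right)^{2} = \left(\frac{1}{-1 + 2 \cdot 0} + 53\right)^{2} = \left(\frac{1}{-1 + 0} + 53\right)^{2} = \left(\frac{1}{-1} + 53\right)^{2} = \left(-1 + 53\right)^{2} = 52^{2} = 2704$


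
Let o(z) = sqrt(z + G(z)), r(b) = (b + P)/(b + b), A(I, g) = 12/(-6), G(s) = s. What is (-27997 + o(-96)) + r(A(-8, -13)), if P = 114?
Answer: -28025 + 8*I*sqrt(3) ≈ -28025.0 + 13.856*I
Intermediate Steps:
A(I, g) = -2 (A(I, g) = 12*(-1/6) = -2)
r(b) = (114 + b)/(2*b) (r(b) = (b + 114)/(b + b) = (114 + b)/((2*b)) = (114 + b)*(1/(2*b)) = (114 + b)/(2*b))
o(z) = sqrt(2)*sqrt(z) (o(z) = sqrt(z + z) = sqrt(2*z) = sqrt(2)*sqrt(z))
(-27997 + o(-96)) + r(A(-8, -13)) = (-27997 + sqrt(2)*sqrt(-96)) + (1/2)*(114 - 2)/(-2) = (-27997 + sqrt(2)*(4*I*sqrt(6))) + (1/2)*(-1/2)*112 = (-27997 + 8*I*sqrt(3)) - 28 = -28025 + 8*I*sqrt(3)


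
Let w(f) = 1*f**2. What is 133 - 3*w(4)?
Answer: 85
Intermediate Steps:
w(f) = f**2
133 - 3*w(4) = 133 - 3*4**2 = 133 - 3*16 = 133 - 48 = 85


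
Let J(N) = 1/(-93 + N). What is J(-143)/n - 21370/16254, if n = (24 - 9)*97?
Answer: -1223007809/930216420 ≈ -1.3148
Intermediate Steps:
n = 1455 (n = 15*97 = 1455)
J(-143)/n - 21370/16254 = 1/(-93 - 143*1455) - 21370/16254 = (1/1455)/(-236) - 21370*1/16254 = -1/236*1/1455 - 10685/8127 = -1/343380 - 10685/8127 = -1223007809/930216420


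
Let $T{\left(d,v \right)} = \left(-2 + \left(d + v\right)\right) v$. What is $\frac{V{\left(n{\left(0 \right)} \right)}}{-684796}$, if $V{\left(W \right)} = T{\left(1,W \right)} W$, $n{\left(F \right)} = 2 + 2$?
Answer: $- \frac{12}{171199} \approx -7.0094 \cdot 10^{-5}$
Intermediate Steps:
$T{\left(d,v \right)} = v \left(-2 + d + v\right)$ ($T{\left(d,v \right)} = \left(-2 + d + v\right) v = v \left(-2 + d + v\right)$)
$n{\left(F \right)} = 4$
$V{\left(W \right)} = W^{2} \left(-1 + W\right)$ ($V{\left(W \right)} = W \left(-2 + 1 + W\right) W = W \left(-1 + W\right) W = W^{2} \left(-1 + W\right)$)
$\frac{V{\left(n{\left(0 \right)} \right)}}{-684796} = \frac{4^{2} \left(-1 + 4\right)}{-684796} = 16 \cdot 3 \left(- \frac{1}{684796}\right) = 48 \left(- \frac{1}{684796}\right) = - \frac{12}{171199}$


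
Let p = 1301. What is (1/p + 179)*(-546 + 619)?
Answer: 17000240/1301 ≈ 13067.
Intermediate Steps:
(1/p + 179)*(-546 + 619) = (1/1301 + 179)*(-546 + 619) = (1/1301 + 179)*73 = (232880/1301)*73 = 17000240/1301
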